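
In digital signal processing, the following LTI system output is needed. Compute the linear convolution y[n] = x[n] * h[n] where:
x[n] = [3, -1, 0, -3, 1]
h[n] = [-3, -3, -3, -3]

y[n] = sum_k x[k]*h[n-k]. Output length = len(x) + len(h) - 1 = 5 + 4 - 1 = 8.
y[0] = 3*-3 = -9
y[1] = -1*-3 + 3*-3 = -6
y[2] = 0*-3 + -1*-3 + 3*-3 = -6
y[3] = -3*-3 + 0*-3 + -1*-3 + 3*-3 = 3
y[4] = 1*-3 + -3*-3 + 0*-3 + -1*-3 = 9
y[5] = 1*-3 + -3*-3 + 0*-3 = 6
y[6] = 1*-3 + -3*-3 = 6
y[7] = 1*-3 = -3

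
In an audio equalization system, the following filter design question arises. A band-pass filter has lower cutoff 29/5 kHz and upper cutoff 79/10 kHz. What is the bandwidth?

Bandwidth = f_high - f_low
= 79/10 kHz - 29/5 kHz = 21/10 kHz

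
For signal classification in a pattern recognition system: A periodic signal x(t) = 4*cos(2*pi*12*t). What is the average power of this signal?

Average power of A*cos(wt) is A^2/2.
P = 4^2 / 2 = 16/2 = 8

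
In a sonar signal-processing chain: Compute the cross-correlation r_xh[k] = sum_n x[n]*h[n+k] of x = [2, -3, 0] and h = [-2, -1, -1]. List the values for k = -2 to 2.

Both sequences indexed from 0 and zero outside their support.
Lags with overlap: k = -2 to 2.
  r_xh[-2] = x[2]*h[0] = 0
  r_xh[-1] = x[1]*h[0] + x[2]*h[1] = 6
  r_xh[0] = x[0]*h[0] + x[1]*h[1] + x[2]*h[2] = -1
  r_xh[1] = x[0]*h[1] + x[1]*h[2] = 1
  r_xh[2] = x[0]*h[2] = -2
r_xh = [0, 6, -1, 1, -2] (for k = -2, ..., 2)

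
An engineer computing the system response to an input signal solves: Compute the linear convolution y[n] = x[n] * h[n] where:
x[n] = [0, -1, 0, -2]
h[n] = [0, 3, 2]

y[n] = sum_k x[k]*h[n-k]. Output length = len(x) + len(h) - 1 = 4 + 3 - 1 = 6.
y[0] = 0*0 = 0
y[1] = -1*0 + 0*3 = 0
y[2] = 0*0 + -1*3 + 0*2 = -3
y[3] = -2*0 + 0*3 + -1*2 = -2
y[4] = -2*3 + 0*2 = -6
y[5] = -2*2 = -4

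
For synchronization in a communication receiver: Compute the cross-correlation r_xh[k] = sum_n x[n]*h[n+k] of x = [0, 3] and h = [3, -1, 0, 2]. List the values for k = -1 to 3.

Both sequences indexed from 0 and zero outside their support.
Lags with overlap: k = -1 to 3.
  r_xh[-1] = x[1]*h[0] = 9
  r_xh[0] = x[0]*h[0] + x[1]*h[1] = -3
  r_xh[1] = x[0]*h[1] + x[1]*h[2] = 0
  r_xh[2] = x[0]*h[2] + x[1]*h[3] = 6
  r_xh[3] = x[0]*h[3] = 0
r_xh = [9, -3, 0, 6, 0] (for k = -1, ..., 3)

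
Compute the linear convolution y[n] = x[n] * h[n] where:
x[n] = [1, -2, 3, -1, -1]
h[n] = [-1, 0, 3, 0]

y[n] = sum_k x[k]*h[n-k]. Output length = len(x) + len(h) - 1 = 5 + 4 - 1 = 8.
y[0] = 1*-1 = -1
y[1] = -2*-1 + 1*0 = 2
y[2] = 3*-1 + -2*0 + 1*3 = 0
y[3] = -1*-1 + 3*0 + -2*3 + 1*0 = -5
y[4] = -1*-1 + -1*0 + 3*3 + -2*0 = 10
y[5] = -1*0 + -1*3 + 3*0 = -3
y[6] = -1*3 + -1*0 = -3
y[7] = -1*0 = 0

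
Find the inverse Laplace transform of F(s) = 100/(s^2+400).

Standard pair: w/(s^2+w^2) <-> sin(wt)*u(t)
Recognize w^2 = 400, so w = 20; numerator 100 = 5*20.
f(t) = 5*sin(20t)*u(t)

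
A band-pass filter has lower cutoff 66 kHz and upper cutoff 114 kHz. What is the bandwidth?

Bandwidth = f_high - f_low
= 114 kHz - 66 kHz = 48 kHz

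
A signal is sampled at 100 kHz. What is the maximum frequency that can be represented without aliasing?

The maximum frequency that can be represented without aliasing
is the Nyquist frequency: f_max = f_s / 2 = 100 kHz / 2 = 50 kHz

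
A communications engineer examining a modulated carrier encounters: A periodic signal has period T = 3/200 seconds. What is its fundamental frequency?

The fundamental frequency is the reciprocal of the period.
f = 1/T = 1/(3/200) = 200/3 Hz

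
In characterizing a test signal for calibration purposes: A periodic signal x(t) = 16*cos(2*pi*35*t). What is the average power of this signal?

Average power of A*cos(wt) is A^2/2.
P = 16^2 / 2 = 256/2 = 128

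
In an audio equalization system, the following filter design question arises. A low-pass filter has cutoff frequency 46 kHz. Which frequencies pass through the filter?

A low-pass filter passes all frequencies below the cutoff frequency 46 kHz and attenuates higher frequencies.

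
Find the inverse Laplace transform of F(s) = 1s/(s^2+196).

Standard pair: s/(s^2+w^2) <-> cos(wt)*u(t)
With k=1, w=14: f(t) = cos(14t)*u(t)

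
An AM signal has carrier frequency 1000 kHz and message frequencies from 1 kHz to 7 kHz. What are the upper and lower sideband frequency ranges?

Upper sideband (USB) = fc + [fm_low, fm_high] = 1000 + [1, 7] = [1001, 1007] kHz
Lower sideband (LSB) = fc - [fm_high, fm_low] = 1000 - [7, 1] = [993, 999] kHz
Total occupied spectrum: 993 kHz to 1007 kHz (plus carrier at 1000 kHz)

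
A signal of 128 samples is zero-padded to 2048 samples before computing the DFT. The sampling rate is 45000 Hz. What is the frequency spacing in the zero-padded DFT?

Original DFT: N = 128, resolution = f_s/N = 45000/128 = 5625/16 Hz
Zero-padded DFT: N = 2048, resolution = f_s/N = 45000/2048 = 5625/256 Hz
Zero-padding interpolates the spectrum (finer frequency grid)
but does NOT improve the true spectral resolution (ability to resolve close frequencies).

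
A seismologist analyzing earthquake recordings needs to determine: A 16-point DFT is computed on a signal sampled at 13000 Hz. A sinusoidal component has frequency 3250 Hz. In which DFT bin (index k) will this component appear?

DFT frequency resolution = f_s/N = 13000/16 = 1625/2 Hz
Bin index k = f_signal / resolution = 3250 / 1625/2 = 4
The signal frequency 3250 Hz falls in DFT bin k = 4.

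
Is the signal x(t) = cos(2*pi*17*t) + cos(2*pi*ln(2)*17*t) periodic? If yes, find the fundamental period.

f1 = 17 Hz, f2 = 17*ln(2) Hz
Ratio f2/f1 = ln(2), which is irrational.
Since the frequency ratio is irrational, no common period exists.
The signal is not periodic.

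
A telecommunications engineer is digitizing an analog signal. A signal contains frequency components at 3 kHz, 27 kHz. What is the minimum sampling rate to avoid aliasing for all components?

The highest frequency component is f_max = 27 kHz.
Nyquist rate = 2 * f_max = 2 * 27 kHz = 54 kHz.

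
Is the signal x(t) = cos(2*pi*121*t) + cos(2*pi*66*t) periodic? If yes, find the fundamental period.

f1 = 121 Hz, f2 = 66 Hz
Period T1 = 1/121, T2 = 1/66
Ratio T1/T2 = 66/121, which is rational.
The signal is periodic with fundamental period T = 1/GCD(121,66) = 1/11 s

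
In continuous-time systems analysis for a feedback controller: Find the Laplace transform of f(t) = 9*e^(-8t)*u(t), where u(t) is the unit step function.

Standard Laplace transform pair:
e^(-at)*u(t) <-> 1/(s+a)
With a = 8: L{9*e^(-8t)*u(t)} = 9/(s+8), ROC: Re(s) > -8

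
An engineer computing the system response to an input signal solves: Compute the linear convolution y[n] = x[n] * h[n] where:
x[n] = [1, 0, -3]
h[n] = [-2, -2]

y[n] = sum_k x[k]*h[n-k]. Output length = len(x) + len(h) - 1 = 3 + 2 - 1 = 4.
y[0] = 1*-2 = -2
y[1] = 0*-2 + 1*-2 = -2
y[2] = -3*-2 + 0*-2 = 6
y[3] = -3*-2 = 6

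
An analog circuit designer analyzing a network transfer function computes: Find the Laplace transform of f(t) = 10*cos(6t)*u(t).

Standard pair: cos(wt)*u(t) <-> s/(s^2+w^2)
With w = 6: L{10*cos(6t)*u(t)} = 10s/(s^2+36)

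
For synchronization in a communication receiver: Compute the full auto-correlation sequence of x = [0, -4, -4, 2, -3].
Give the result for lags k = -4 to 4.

r_xx[k] = sum_m x[m]*x[m+k], indexed from 0, for k = -4 to 4:
  r_xx[-4] = x[4]*x[0] = 0
  r_xx[-3] = x[3]*x[0] + x[4]*x[1] = 12
  r_xx[-2] = x[2]*x[0] + x[3]*x[1] + x[4]*x[2] = 4
  r_xx[-1] = x[1]*x[0] + x[2]*x[1] + x[3]*x[2] + x[4]*x[3] = 2
  r_xx[0] = x[0]*x[0] + x[1]*x[1] + x[2]*x[2] + x[3]*x[3] + x[4]*x[4] = 45
  r_xx[1] = x[0]*x[1] + x[1]*x[2] + x[2]*x[3] + x[3]*x[4] = 2
  r_xx[2] = x[0]*x[2] + x[1]*x[3] + x[2]*x[4] = 4
  r_xx[3] = x[0]*x[3] + x[1]*x[4] = 12
  r_xx[4] = x[0]*x[4] = 0
r_xx = [0, 12, 4, 2, 45, 2, 4, 12, 0]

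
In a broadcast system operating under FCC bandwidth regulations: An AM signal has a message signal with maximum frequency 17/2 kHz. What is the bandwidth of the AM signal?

In AM (double-sideband), the bandwidth is twice the message frequency.
BW = 2 * f_m = 2 * 17/2 kHz = 17 kHz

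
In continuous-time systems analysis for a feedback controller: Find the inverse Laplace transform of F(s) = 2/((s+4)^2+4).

Standard pair: w/((s+a)^2+w^2) <-> e^(-at)*sin(wt)*u(t)
With a=4, w=2: f(t) = e^(-4t)*sin(2t)*u(t)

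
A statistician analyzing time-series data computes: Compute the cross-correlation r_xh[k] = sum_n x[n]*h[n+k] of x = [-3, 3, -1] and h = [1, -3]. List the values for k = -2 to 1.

Both sequences indexed from 0 and zero outside their support.
Lags with overlap: k = -2 to 1.
  r_xh[-2] = x[2]*h[0] = -1
  r_xh[-1] = x[1]*h[0] + x[2]*h[1] = 6
  r_xh[0] = x[0]*h[0] + x[1]*h[1] = -12
  r_xh[1] = x[0]*h[1] = 9
r_xh = [-1, 6, -12, 9] (for k = -2, ..., 1)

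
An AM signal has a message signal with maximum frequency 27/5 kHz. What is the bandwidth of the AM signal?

In AM (double-sideband), the bandwidth is twice the message frequency.
BW = 2 * f_m = 2 * 27/5 kHz = 54/5 kHz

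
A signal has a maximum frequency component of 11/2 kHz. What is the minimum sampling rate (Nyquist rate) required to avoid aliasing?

By the Nyquist-Shannon sampling theorem,
the minimum sampling rate (Nyquist rate) must be at least 2 * f_max.
Nyquist rate = 2 * 11/2 kHz = 11 kHz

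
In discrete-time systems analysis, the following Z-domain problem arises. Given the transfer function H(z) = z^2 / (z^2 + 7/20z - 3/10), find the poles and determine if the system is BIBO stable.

Poles are roots of the denominator: z^2 + 7/20z - 3/10 = 0.
Quadratic formula: z = [-(7/20) +/- sqrt((7/20)^2 - 4*(-3/10))] / 2
Discriminant = 49/400 + 6/5 = 529/400; sqrt = 23/20.
z = (-7/20 +/- 23/20) / 2 => z = 2/5 or z = -3/4.
|p1| = 3/4, |p2| = 2/5.
For BIBO stability, all poles must lie inside the unit circle (|p| < 1).
System is STABLE since both |p| < 1.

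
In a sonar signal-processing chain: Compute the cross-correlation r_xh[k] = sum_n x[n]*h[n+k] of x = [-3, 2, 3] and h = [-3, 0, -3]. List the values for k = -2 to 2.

Both sequences indexed from 0 and zero outside their support.
Lags with overlap: k = -2 to 2.
  r_xh[-2] = x[2]*h[0] = -9
  r_xh[-1] = x[1]*h[0] + x[2]*h[1] = -6
  r_xh[0] = x[0]*h[0] + x[1]*h[1] + x[2]*h[2] = 0
  r_xh[1] = x[0]*h[1] + x[1]*h[2] = -6
  r_xh[2] = x[0]*h[2] = 9
r_xh = [-9, -6, 0, -6, 9] (for k = -2, ..., 2)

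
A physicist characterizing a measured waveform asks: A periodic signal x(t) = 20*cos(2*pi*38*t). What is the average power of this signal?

Average power of A*cos(wt) is A^2/2.
P = 20^2 / 2 = 400/2 = 200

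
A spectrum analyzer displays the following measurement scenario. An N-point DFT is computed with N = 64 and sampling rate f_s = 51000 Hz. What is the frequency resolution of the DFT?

DFT frequency resolution = f_s / N
= 51000 / 64 = 6375/8 Hz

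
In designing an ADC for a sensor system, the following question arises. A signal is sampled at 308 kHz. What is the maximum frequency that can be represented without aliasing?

The maximum frequency that can be represented without aliasing
is the Nyquist frequency: f_max = f_s / 2 = 308 kHz / 2 = 154 kHz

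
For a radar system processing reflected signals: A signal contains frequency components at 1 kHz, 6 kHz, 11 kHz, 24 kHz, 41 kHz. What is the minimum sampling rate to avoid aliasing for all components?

The highest frequency component is f_max = 41 kHz.
Nyquist rate = 2 * f_max = 2 * 41 kHz = 82 kHz.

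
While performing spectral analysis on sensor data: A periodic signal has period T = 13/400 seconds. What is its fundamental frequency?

The fundamental frequency is the reciprocal of the period.
f = 1/T = 1/(13/400) = 400/13 Hz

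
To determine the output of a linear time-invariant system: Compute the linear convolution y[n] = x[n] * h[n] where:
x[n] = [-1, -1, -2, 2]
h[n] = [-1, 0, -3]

y[n] = sum_k x[k]*h[n-k]. Output length = len(x) + len(h) - 1 = 4 + 3 - 1 = 6.
y[0] = -1*-1 = 1
y[1] = -1*-1 + -1*0 = 1
y[2] = -2*-1 + -1*0 + -1*-3 = 5
y[3] = 2*-1 + -2*0 + -1*-3 = 1
y[4] = 2*0 + -2*-3 = 6
y[5] = 2*-3 = -6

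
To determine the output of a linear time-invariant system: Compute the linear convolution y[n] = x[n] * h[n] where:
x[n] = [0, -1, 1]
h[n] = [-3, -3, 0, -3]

y[n] = sum_k x[k]*h[n-k]. Output length = len(x) + len(h) - 1 = 3 + 4 - 1 = 6.
y[0] = 0*-3 = 0
y[1] = -1*-3 + 0*-3 = 3
y[2] = 1*-3 + -1*-3 + 0*0 = 0
y[3] = 1*-3 + -1*0 + 0*-3 = -3
y[4] = 1*0 + -1*-3 = 3
y[5] = 1*-3 = -3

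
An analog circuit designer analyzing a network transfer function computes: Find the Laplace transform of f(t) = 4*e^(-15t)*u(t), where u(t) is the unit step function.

Standard Laplace transform pair:
e^(-at)*u(t) <-> 1/(s+a)
With a = 15: L{4*e^(-15t)*u(t)} = 4/(s+15), ROC: Re(s) > -15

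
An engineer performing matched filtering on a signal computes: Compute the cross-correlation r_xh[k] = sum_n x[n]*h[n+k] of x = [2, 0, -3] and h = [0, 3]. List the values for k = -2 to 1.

Both sequences indexed from 0 and zero outside their support.
Lags with overlap: k = -2 to 1.
  r_xh[-2] = x[2]*h[0] = 0
  r_xh[-1] = x[1]*h[0] + x[2]*h[1] = -9
  r_xh[0] = x[0]*h[0] + x[1]*h[1] = 0
  r_xh[1] = x[0]*h[1] = 6
r_xh = [0, -9, 0, 6] (for k = -2, ..., 1)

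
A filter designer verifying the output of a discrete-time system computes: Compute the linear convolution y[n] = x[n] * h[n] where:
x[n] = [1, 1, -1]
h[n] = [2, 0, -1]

y[n] = sum_k x[k]*h[n-k]. Output length = len(x) + len(h) - 1 = 3 + 3 - 1 = 5.
y[0] = 1*2 = 2
y[1] = 1*2 + 1*0 = 2
y[2] = -1*2 + 1*0 + 1*-1 = -3
y[3] = -1*0 + 1*-1 = -1
y[4] = -1*-1 = 1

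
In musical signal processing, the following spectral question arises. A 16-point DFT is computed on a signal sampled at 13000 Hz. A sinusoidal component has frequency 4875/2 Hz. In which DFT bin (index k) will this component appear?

DFT frequency resolution = f_s/N = 13000/16 = 1625/2 Hz
Bin index k = f_signal / resolution = 4875/2 / 1625/2 = 3
The signal frequency 4875/2 Hz falls in DFT bin k = 3.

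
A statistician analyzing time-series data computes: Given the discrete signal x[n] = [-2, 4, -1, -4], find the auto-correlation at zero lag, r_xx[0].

The auto-correlation at zero lag r_xx[0] equals the signal energy.
r_xx[0] = sum of x[n]^2 = (-2)^2 + 4^2 + (-1)^2 + (-4)^2
= 4 + 16 + 1 + 16 = 37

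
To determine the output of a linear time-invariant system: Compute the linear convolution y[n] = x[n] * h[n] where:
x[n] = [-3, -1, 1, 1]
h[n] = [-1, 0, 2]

y[n] = sum_k x[k]*h[n-k]. Output length = len(x) + len(h) - 1 = 4 + 3 - 1 = 6.
y[0] = -3*-1 = 3
y[1] = -1*-1 + -3*0 = 1
y[2] = 1*-1 + -1*0 + -3*2 = -7
y[3] = 1*-1 + 1*0 + -1*2 = -3
y[4] = 1*0 + 1*2 = 2
y[5] = 1*2 = 2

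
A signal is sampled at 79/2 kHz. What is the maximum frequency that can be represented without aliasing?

The maximum frequency that can be represented without aliasing
is the Nyquist frequency: f_max = f_s / 2 = 79/2 kHz / 2 = 79/4 kHz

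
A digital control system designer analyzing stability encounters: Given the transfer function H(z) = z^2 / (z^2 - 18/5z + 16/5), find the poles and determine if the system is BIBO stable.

Poles are roots of the denominator: z^2 - 18/5z + 16/5 = 0.
Quadratic formula: z = [-(-18/5) +/- sqrt((-18/5)^2 - 4*(16/5))] / 2
Discriminant = 324/25 - 64/5 = 4/25; sqrt = 2/5.
z = (18/5 +/- 2/5) / 2 => z = 2 or z = 8/5.
|p1| = 2, |p2| = 8/5.
For BIBO stability, all poles must lie inside the unit circle (|p| < 1).
System is UNSTABLE since at least one |p| >= 1.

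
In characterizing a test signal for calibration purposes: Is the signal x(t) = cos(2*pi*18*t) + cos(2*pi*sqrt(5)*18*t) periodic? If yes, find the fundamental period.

f1 = 18 Hz, f2 = 18*sqrt(5) Hz
Ratio f2/f1 = sqrt(5), which is irrational.
Since the frequency ratio is irrational, no common period exists.
The signal is not periodic.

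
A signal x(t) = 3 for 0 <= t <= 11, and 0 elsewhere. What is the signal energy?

Energy = integral of |x(t)|^2 dt over the signal duration
= 3^2 * 11 = 9 * 11 = 99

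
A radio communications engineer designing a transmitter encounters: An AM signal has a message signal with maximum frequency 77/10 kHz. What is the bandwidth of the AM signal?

In AM (double-sideband), the bandwidth is twice the message frequency.
BW = 2 * f_m = 2 * 77/10 kHz = 77/5 kHz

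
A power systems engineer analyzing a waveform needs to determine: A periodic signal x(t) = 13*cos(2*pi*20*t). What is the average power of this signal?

Average power of A*cos(wt) is A^2/2.
P = 13^2 / 2 = 169/2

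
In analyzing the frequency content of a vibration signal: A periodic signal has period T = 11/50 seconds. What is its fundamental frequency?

The fundamental frequency is the reciprocal of the period.
f = 1/T = 1/(11/50) = 50/11 Hz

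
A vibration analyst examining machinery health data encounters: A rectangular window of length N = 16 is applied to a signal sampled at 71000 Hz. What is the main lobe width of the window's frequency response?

For a rectangular window of length N,
the main lobe width in frequency is 2*f_s/N.
= 2*71000/16 = 8875 Hz
This determines the minimum frequency separation for resolving two sinusoids.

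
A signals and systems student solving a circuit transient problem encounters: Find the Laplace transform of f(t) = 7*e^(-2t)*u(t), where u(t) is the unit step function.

Standard Laplace transform pair:
e^(-at)*u(t) <-> 1/(s+a)
With a = 2: L{7*e^(-2t)*u(t)} = 7/(s+2), ROC: Re(s) > -2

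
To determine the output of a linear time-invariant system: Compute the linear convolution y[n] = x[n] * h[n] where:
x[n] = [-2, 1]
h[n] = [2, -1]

y[n] = sum_k x[k]*h[n-k]. Output length = len(x) + len(h) - 1 = 2 + 2 - 1 = 3.
y[0] = -2*2 = -4
y[1] = 1*2 + -2*-1 = 4
y[2] = 1*-1 = -1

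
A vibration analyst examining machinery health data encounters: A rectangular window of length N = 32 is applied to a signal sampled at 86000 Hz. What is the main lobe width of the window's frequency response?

For a rectangular window of length N,
the main lobe width in frequency is 2*f_s/N.
= 2*86000/32 = 5375 Hz
This determines the minimum frequency separation for resolving two sinusoids.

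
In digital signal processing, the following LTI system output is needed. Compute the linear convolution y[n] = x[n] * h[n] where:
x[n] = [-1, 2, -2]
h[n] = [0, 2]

y[n] = sum_k x[k]*h[n-k]. Output length = len(x) + len(h) - 1 = 3 + 2 - 1 = 4.
y[0] = -1*0 = 0
y[1] = 2*0 + -1*2 = -2
y[2] = -2*0 + 2*2 = 4
y[3] = -2*2 = -4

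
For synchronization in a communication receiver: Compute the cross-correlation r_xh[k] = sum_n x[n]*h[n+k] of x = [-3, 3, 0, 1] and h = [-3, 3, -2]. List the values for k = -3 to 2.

Both sequences indexed from 0 and zero outside their support.
Lags with overlap: k = -3 to 2.
  r_xh[-3] = x[3]*h[0] = -3
  r_xh[-2] = x[2]*h[0] + x[3]*h[1] = 3
  r_xh[-1] = x[1]*h[0] + x[2]*h[1] + x[3]*h[2] = -11
  r_xh[0] = x[0]*h[0] + x[1]*h[1] + x[2]*h[2] = 18
  r_xh[1] = x[0]*h[1] + x[1]*h[2] = -15
  r_xh[2] = x[0]*h[2] = 6
r_xh = [-3, 3, -11, 18, -15, 6] (for k = -3, ..., 2)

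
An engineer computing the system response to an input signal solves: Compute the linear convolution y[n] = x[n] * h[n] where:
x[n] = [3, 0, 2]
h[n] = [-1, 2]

y[n] = sum_k x[k]*h[n-k]. Output length = len(x) + len(h) - 1 = 3 + 2 - 1 = 4.
y[0] = 3*-1 = -3
y[1] = 0*-1 + 3*2 = 6
y[2] = 2*-1 + 0*2 = -2
y[3] = 2*2 = 4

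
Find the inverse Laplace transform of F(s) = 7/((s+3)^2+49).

Standard pair: w/((s+a)^2+w^2) <-> e^(-at)*sin(wt)*u(t)
With a=3, w=7: f(t) = e^(-3t)*sin(7t)*u(t)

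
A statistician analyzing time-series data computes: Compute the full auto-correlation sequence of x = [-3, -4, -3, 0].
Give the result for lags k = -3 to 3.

r_xx[k] = sum_m x[m]*x[m+k], indexed from 0, for k = -3 to 3:
  r_xx[-3] = x[3]*x[0] = 0
  r_xx[-2] = x[2]*x[0] + x[3]*x[1] = 9
  r_xx[-1] = x[1]*x[0] + x[2]*x[1] + x[3]*x[2] = 24
  r_xx[0] = x[0]*x[0] + x[1]*x[1] + x[2]*x[2] + x[3]*x[3] = 34
  r_xx[1] = x[0]*x[1] + x[1]*x[2] + x[2]*x[3] = 24
  r_xx[2] = x[0]*x[2] + x[1]*x[3] = 9
  r_xx[3] = x[0]*x[3] = 0
r_xx = [0, 9, 24, 34, 24, 9, 0]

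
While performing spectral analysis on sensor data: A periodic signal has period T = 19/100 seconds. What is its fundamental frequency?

The fundamental frequency is the reciprocal of the period.
f = 1/T = 1/(19/100) = 100/19 Hz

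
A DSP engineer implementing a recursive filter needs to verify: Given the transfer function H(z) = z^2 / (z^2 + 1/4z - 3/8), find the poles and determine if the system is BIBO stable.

Poles are roots of the denominator: z^2 + 1/4z - 3/8 = 0.
Quadratic formula: z = [-(1/4) +/- sqrt((1/4)^2 - 4*(-3/8))] / 2
Discriminant = 1/16 + 3/2 = 25/16; sqrt = 5/4.
z = (-1/4 +/- 5/4) / 2 => z = 1/2 or z = -3/4.
|p1| = 3/4, |p2| = 1/2.
For BIBO stability, all poles must lie inside the unit circle (|p| < 1).
System is STABLE since both |p| < 1.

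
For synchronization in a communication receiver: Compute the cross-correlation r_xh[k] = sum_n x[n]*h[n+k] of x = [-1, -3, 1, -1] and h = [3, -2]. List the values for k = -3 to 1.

Both sequences indexed from 0 and zero outside their support.
Lags with overlap: k = -3 to 1.
  r_xh[-3] = x[3]*h[0] = -3
  r_xh[-2] = x[2]*h[0] + x[3]*h[1] = 5
  r_xh[-1] = x[1]*h[0] + x[2]*h[1] = -11
  r_xh[0] = x[0]*h[0] + x[1]*h[1] = 3
  r_xh[1] = x[0]*h[1] = 2
r_xh = [-3, 5, -11, 3, 2] (for k = -3, ..., 1)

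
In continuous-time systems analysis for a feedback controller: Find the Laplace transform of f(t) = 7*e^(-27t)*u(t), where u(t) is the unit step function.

Standard Laplace transform pair:
e^(-at)*u(t) <-> 1/(s+a)
With a = 27: L{7*e^(-27t)*u(t)} = 7/(s+27), ROC: Re(s) > -27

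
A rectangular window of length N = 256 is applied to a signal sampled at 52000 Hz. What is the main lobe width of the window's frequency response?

For a rectangular window of length N,
the main lobe width in frequency is 2*f_s/N.
= 2*52000/256 = 1625/4 Hz
This determines the minimum frequency separation for resolving two sinusoids.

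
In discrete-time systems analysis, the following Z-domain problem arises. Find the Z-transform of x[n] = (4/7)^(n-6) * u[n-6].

Time-shifting property: if X(z) = Z{x[n]}, then Z{x[n-d]} = z^(-d) * X(z)
X(z) = z/(z - 4/7) for x[n] = (4/7)^n * u[n]
Z{x[n-6]} = z^(-6) * z/(z - 4/7) = z^(-5)/(z - 4/7)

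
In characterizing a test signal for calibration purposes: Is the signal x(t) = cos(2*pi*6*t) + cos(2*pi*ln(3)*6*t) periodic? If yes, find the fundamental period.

f1 = 6 Hz, f2 = 6*ln(3) Hz
Ratio f2/f1 = ln(3), which is irrational.
Since the frequency ratio is irrational, no common period exists.
The signal is not periodic.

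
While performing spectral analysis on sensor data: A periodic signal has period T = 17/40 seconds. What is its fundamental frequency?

The fundamental frequency is the reciprocal of the period.
f = 1/T = 1/(17/40) = 40/17 Hz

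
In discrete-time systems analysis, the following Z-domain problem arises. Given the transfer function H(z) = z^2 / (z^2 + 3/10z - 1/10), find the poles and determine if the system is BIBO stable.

Poles are roots of the denominator: z^2 + 3/10z - 1/10 = 0.
Quadratic formula: z = [-(3/10) +/- sqrt((3/10)^2 - 4*(-1/10))] / 2
Discriminant = 9/100 + 2/5 = 49/100; sqrt = 7/10.
z = (-3/10 +/- 7/10) / 2 => z = 1/5 or z = -1/2.
|p1| = 1/5, |p2| = 1/2.
For BIBO stability, all poles must lie inside the unit circle (|p| < 1).
System is STABLE since both |p| < 1.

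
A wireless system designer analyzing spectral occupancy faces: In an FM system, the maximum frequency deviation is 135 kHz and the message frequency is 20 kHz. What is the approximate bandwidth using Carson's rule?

Carson's rule: BW = 2*(delta_f + f_m)
= 2*(135 + 20) kHz = 310 kHz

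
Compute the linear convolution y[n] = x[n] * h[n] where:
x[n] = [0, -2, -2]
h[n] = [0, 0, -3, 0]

y[n] = sum_k x[k]*h[n-k]. Output length = len(x) + len(h) - 1 = 3 + 4 - 1 = 6.
y[0] = 0*0 = 0
y[1] = -2*0 + 0*0 = 0
y[2] = -2*0 + -2*0 + 0*-3 = 0
y[3] = -2*0 + -2*-3 + 0*0 = 6
y[4] = -2*-3 + -2*0 = 6
y[5] = -2*0 = 0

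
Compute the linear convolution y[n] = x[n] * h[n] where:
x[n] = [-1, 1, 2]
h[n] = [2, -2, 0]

y[n] = sum_k x[k]*h[n-k]. Output length = len(x) + len(h) - 1 = 3 + 3 - 1 = 5.
y[0] = -1*2 = -2
y[1] = 1*2 + -1*-2 = 4
y[2] = 2*2 + 1*-2 + -1*0 = 2
y[3] = 2*-2 + 1*0 = -4
y[4] = 2*0 = 0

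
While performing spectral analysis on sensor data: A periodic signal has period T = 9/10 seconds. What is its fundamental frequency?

The fundamental frequency is the reciprocal of the period.
f = 1/T = 1/(9/10) = 10/9 Hz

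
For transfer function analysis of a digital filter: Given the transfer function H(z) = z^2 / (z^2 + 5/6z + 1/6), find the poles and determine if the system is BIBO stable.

Poles are roots of the denominator: z^2 + 5/6z + 1/6 = 0.
Quadratic formula: z = [-(5/6) +/- sqrt((5/6)^2 - 4*(1/6))] / 2
Discriminant = 25/36 - 2/3 = 1/36; sqrt = 1/6.
z = (-5/6 +/- 1/6) / 2 => z = -1/3 or z = -1/2.
|p1| = 1/2, |p2| = 1/3.
For BIBO stability, all poles must lie inside the unit circle (|p| < 1).
System is STABLE since both |p| < 1.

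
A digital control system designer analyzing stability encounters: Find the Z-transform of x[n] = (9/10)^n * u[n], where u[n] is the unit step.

The Z-transform of a^n * u[n] is z/(z-a) for |z| > |a|.
Here a = 9/10, so X(z) = z/(z - (9/10)) = 10z/(10z - 9)
ROC: |z| > 9/10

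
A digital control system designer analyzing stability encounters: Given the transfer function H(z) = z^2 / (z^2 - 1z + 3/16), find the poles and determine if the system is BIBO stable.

Poles are roots of the denominator: z^2 - 1z + 3/16 = 0.
Quadratic formula: z = [-(-1) +/- sqrt((-1)^2 - 4*(3/16))] / 2
Discriminant = 1 - 3/4 = 1/4; sqrt = 1/2.
z = (1 +/- 1/2) / 2 => z = 3/4 or z = 1/4.
|p1| = 3/4, |p2| = 1/4.
For BIBO stability, all poles must lie inside the unit circle (|p| < 1).
System is STABLE since both |p| < 1.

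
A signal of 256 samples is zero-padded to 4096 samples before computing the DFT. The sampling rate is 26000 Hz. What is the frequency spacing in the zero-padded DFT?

Original DFT: N = 256, resolution = f_s/N = 26000/256 = 1625/16 Hz
Zero-padded DFT: N = 4096, resolution = f_s/N = 26000/4096 = 1625/256 Hz
Zero-padding interpolates the spectrum (finer frequency grid)
but does NOT improve the true spectral resolution (ability to resolve close frequencies).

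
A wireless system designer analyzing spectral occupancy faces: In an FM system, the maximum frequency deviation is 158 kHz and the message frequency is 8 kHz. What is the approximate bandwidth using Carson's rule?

Carson's rule: BW = 2*(delta_f + f_m)
= 2*(158 + 8) kHz = 332 kHz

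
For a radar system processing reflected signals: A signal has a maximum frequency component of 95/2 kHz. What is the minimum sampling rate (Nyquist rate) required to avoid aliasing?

By the Nyquist-Shannon sampling theorem,
the minimum sampling rate (Nyquist rate) must be at least 2 * f_max.
Nyquist rate = 2 * 95/2 kHz = 95 kHz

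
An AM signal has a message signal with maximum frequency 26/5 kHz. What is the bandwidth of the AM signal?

In AM (double-sideband), the bandwidth is twice the message frequency.
BW = 2 * f_m = 2 * 26/5 kHz = 52/5 kHz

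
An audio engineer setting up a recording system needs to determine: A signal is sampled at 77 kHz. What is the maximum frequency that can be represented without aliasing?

The maximum frequency that can be represented without aliasing
is the Nyquist frequency: f_max = f_s / 2 = 77 kHz / 2 = 77/2 kHz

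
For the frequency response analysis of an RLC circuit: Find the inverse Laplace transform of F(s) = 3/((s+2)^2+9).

Standard pair: w/((s+a)^2+w^2) <-> e^(-at)*sin(wt)*u(t)
With a=2, w=3: f(t) = e^(-2t)*sin(3t)*u(t)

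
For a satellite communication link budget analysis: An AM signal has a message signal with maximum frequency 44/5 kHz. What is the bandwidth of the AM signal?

In AM (double-sideband), the bandwidth is twice the message frequency.
BW = 2 * f_m = 2 * 44/5 kHz = 88/5 kHz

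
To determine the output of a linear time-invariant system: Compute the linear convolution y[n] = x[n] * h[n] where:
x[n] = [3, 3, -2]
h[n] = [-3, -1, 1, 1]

y[n] = sum_k x[k]*h[n-k]. Output length = len(x) + len(h) - 1 = 3 + 4 - 1 = 6.
y[0] = 3*-3 = -9
y[1] = 3*-3 + 3*-1 = -12
y[2] = -2*-3 + 3*-1 + 3*1 = 6
y[3] = -2*-1 + 3*1 + 3*1 = 8
y[4] = -2*1 + 3*1 = 1
y[5] = -2*1 = -2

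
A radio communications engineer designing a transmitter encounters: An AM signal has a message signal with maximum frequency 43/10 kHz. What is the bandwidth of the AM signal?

In AM (double-sideband), the bandwidth is twice the message frequency.
BW = 2 * f_m = 2 * 43/10 kHz = 43/5 kHz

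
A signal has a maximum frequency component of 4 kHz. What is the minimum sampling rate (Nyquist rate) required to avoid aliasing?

By the Nyquist-Shannon sampling theorem,
the minimum sampling rate (Nyquist rate) must be at least 2 * f_max.
Nyquist rate = 2 * 4 kHz = 8 kHz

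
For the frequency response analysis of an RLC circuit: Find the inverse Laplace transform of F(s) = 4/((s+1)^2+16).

Standard pair: w/((s+a)^2+w^2) <-> e^(-at)*sin(wt)*u(t)
With a=1, w=4: f(t) = e^(-t)*sin(4t)*u(t)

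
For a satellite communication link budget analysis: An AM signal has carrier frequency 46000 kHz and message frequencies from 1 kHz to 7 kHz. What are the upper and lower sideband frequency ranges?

Upper sideband (USB) = fc + [fm_low, fm_high] = 46000 + [1, 7] = [46001, 46007] kHz
Lower sideband (LSB) = fc - [fm_high, fm_low] = 46000 - [7, 1] = [45993, 45999] kHz
Total occupied spectrum: 45993 kHz to 46007 kHz (plus carrier at 46000 kHz)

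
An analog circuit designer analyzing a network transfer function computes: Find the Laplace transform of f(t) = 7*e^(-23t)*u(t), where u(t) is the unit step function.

Standard Laplace transform pair:
e^(-at)*u(t) <-> 1/(s+a)
With a = 23: L{7*e^(-23t)*u(t)} = 7/(s+23), ROC: Re(s) > -23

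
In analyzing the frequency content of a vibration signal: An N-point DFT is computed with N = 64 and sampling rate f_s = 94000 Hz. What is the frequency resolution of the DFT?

DFT frequency resolution = f_s / N
= 94000 / 64 = 5875/4 Hz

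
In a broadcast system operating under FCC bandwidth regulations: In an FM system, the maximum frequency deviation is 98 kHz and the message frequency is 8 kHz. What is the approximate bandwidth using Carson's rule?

Carson's rule: BW = 2*(delta_f + f_m)
= 2*(98 + 8) kHz = 212 kHz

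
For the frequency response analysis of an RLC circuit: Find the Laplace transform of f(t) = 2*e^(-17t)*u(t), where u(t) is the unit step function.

Standard Laplace transform pair:
e^(-at)*u(t) <-> 1/(s+a)
With a = 17: L{2*e^(-17t)*u(t)} = 2/(s+17), ROC: Re(s) > -17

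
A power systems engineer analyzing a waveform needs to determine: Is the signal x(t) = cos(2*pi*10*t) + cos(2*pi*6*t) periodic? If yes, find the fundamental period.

f1 = 10 Hz, f2 = 6 Hz
Period T1 = 1/10, T2 = 1/6
Ratio T1/T2 = 6/10, which is rational.
The signal is periodic with fundamental period T = 1/GCD(10,6) = 1/2 s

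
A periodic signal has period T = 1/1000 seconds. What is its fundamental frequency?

The fundamental frequency is the reciprocal of the period.
f = 1/T = 1/(1/1000) = 1000 Hz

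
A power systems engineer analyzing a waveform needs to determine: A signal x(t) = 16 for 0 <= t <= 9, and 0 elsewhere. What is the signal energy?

Energy = integral of |x(t)|^2 dt over the signal duration
= 16^2 * 9 = 256 * 9 = 2304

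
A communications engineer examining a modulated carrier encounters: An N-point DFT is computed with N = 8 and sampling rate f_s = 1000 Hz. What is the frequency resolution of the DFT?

DFT frequency resolution = f_s / N
= 1000 / 8 = 125 Hz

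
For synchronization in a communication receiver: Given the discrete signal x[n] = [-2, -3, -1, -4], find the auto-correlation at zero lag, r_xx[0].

The auto-correlation at zero lag r_xx[0] equals the signal energy.
r_xx[0] = sum of x[n]^2 = (-2)^2 + (-3)^2 + (-1)^2 + (-4)^2
= 4 + 9 + 1 + 16 = 30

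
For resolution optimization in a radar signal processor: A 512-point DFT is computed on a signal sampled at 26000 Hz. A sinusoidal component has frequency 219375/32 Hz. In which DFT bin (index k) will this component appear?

DFT frequency resolution = f_s/N = 26000/512 = 1625/32 Hz
Bin index k = f_signal / resolution = 219375/32 / 1625/32 = 135
The signal frequency 219375/32 Hz falls in DFT bin k = 135.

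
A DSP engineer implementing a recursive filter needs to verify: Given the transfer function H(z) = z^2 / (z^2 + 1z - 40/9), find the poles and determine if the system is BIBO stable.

Poles are roots of the denominator: z^2 + 1z - 40/9 = 0.
Quadratic formula: z = [-(1) +/- sqrt((1)^2 - 4*(-40/9))] / 2
Discriminant = 1 + 160/9 = 169/9; sqrt = 13/3.
z = (-1 +/- 13/3) / 2 => z = 5/3 or z = -8/3.
|p1| = 5/3, |p2| = 8/3.
For BIBO stability, all poles must lie inside the unit circle (|p| < 1).
System is UNSTABLE since at least one |p| >= 1.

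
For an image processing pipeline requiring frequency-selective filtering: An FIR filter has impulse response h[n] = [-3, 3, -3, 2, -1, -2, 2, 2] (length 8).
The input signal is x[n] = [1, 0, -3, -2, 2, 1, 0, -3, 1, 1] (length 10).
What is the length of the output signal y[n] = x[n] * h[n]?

For linear convolution, the output length is:
len(y) = len(x) + len(h) - 1 = 10 + 8 - 1 = 17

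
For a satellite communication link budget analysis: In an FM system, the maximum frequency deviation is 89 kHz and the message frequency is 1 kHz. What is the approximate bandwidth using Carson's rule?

Carson's rule: BW = 2*(delta_f + f_m)
= 2*(89 + 1) kHz = 180 kHz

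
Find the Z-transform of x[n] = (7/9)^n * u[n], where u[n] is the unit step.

The Z-transform of a^n * u[n] is z/(z-a) for |z| > |a|.
Here a = 7/9, so X(z) = z/(z - (7/9)) = 9z/(9z - 7)
ROC: |z| > 7/9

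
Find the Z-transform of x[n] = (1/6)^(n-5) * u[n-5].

Time-shifting property: if X(z) = Z{x[n]}, then Z{x[n-d]} = z^(-d) * X(z)
X(z) = z/(z - 1/6) for x[n] = (1/6)^n * u[n]
Z{x[n-5]} = z^(-5) * z/(z - 1/6) = z^(-4)/(z - 1/6)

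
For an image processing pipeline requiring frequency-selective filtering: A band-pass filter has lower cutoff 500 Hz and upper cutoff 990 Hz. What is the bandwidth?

Bandwidth = f_high - f_low
= 990 Hz - 500 Hz = 490 Hz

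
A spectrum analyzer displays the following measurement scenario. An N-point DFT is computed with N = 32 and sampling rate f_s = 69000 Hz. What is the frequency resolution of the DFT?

DFT frequency resolution = f_s / N
= 69000 / 32 = 8625/4 Hz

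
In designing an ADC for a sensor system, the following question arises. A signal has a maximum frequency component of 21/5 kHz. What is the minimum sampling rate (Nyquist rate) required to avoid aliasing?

By the Nyquist-Shannon sampling theorem,
the minimum sampling rate (Nyquist rate) must be at least 2 * f_max.
Nyquist rate = 2 * 21/5 kHz = 42/5 kHz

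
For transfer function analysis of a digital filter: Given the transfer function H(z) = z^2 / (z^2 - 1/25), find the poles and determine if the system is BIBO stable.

Poles are roots of the denominator: z^2 - 1/25 = 0.
Quadratic formula: z = [-(0) +/- sqrt((0)^2 - 4*(-1/25))] / 2
Discriminant = 0 + 4/25 = 4/25; sqrt = 2/5.
z = (0 +/- 2/5) / 2 => z = 1/5 or z = -1/5.
|p1| = 1/5, |p2| = 1/5.
For BIBO stability, all poles must lie inside the unit circle (|p| < 1).
System is STABLE since both |p| < 1.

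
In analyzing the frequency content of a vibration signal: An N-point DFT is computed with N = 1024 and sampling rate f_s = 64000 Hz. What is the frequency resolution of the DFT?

DFT frequency resolution = f_s / N
= 64000 / 1024 = 125/2 Hz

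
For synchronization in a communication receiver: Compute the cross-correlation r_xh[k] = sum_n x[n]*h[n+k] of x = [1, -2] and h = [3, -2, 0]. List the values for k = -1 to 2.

Both sequences indexed from 0 and zero outside their support.
Lags with overlap: k = -1 to 2.
  r_xh[-1] = x[1]*h[0] = -6
  r_xh[0] = x[0]*h[0] + x[1]*h[1] = 7
  r_xh[1] = x[0]*h[1] + x[1]*h[2] = -2
  r_xh[2] = x[0]*h[2] = 0
r_xh = [-6, 7, -2, 0] (for k = -1, ..., 2)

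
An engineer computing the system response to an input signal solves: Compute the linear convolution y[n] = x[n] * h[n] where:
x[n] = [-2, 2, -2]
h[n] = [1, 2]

y[n] = sum_k x[k]*h[n-k]. Output length = len(x) + len(h) - 1 = 3 + 2 - 1 = 4.
y[0] = -2*1 = -2
y[1] = 2*1 + -2*2 = -2
y[2] = -2*1 + 2*2 = 2
y[3] = -2*2 = -4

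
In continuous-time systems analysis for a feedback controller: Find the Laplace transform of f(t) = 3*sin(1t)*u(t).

Standard pair: sin(wt)*u(t) <-> w/(s^2+w^2)
With w = 1: L{3*sin(1t)*u(t)} = 3/(s^2+1)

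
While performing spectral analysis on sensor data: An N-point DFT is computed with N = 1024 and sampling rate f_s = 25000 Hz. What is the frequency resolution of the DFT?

DFT frequency resolution = f_s / N
= 25000 / 1024 = 3125/128 Hz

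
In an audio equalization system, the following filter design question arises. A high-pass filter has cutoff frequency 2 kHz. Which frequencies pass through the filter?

A high-pass filter passes all frequencies above the cutoff frequency 2 kHz and attenuates lower frequencies.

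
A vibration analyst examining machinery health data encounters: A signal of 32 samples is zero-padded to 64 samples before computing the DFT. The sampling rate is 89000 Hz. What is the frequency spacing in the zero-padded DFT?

Original DFT: N = 32, resolution = f_s/N = 89000/32 = 11125/4 Hz
Zero-padded DFT: N = 64, resolution = f_s/N = 89000/64 = 11125/8 Hz
Zero-padding interpolates the spectrum (finer frequency grid)
but does NOT improve the true spectral resolution (ability to resolve close frequencies).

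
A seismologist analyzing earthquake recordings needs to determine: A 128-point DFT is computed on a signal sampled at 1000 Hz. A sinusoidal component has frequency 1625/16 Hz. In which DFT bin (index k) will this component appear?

DFT frequency resolution = f_s/N = 1000/128 = 125/16 Hz
Bin index k = f_signal / resolution = 1625/16 / 125/16 = 13
The signal frequency 1625/16 Hz falls in DFT bin k = 13.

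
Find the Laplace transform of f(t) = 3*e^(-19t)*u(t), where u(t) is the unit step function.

Standard Laplace transform pair:
e^(-at)*u(t) <-> 1/(s+a)
With a = 19: L{3*e^(-19t)*u(t)} = 3/(s+19), ROC: Re(s) > -19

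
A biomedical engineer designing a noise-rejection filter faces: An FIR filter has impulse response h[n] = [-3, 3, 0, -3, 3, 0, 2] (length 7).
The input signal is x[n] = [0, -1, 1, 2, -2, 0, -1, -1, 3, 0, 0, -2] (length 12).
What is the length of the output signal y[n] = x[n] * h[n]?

For linear convolution, the output length is:
len(y) = len(x) + len(h) - 1 = 12 + 7 - 1 = 18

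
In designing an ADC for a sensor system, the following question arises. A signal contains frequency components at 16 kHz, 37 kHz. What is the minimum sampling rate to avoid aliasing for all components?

The highest frequency component is f_max = 37 kHz.
Nyquist rate = 2 * f_max = 2 * 37 kHz = 74 kHz.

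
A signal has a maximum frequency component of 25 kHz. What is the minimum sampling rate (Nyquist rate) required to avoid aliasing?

By the Nyquist-Shannon sampling theorem,
the minimum sampling rate (Nyquist rate) must be at least 2 * f_max.
Nyquist rate = 2 * 25 kHz = 50 kHz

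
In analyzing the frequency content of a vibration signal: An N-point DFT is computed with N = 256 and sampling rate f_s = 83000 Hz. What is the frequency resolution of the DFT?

DFT frequency resolution = f_s / N
= 83000 / 256 = 10375/32 Hz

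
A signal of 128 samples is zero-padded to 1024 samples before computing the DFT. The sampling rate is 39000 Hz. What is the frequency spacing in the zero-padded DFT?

Original DFT: N = 128, resolution = f_s/N = 39000/128 = 4875/16 Hz
Zero-padded DFT: N = 1024, resolution = f_s/N = 39000/1024 = 4875/128 Hz
Zero-padding interpolates the spectrum (finer frequency grid)
but does NOT improve the true spectral resolution (ability to resolve close frequencies).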